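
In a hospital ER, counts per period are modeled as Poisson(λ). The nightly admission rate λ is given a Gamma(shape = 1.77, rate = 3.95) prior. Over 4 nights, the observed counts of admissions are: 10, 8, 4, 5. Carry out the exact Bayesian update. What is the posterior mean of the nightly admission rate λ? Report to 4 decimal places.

With a Gamma(shape α, rate β) prior, the Poisson likelihood is conjugate: the posterior is Gamma(α + ΣXᵢ, β + n).
Sum of counts S = 27 over n = 4 nights.
Posterior: Gamma(α+S, β+n) = Gamma(1.77+27, 3.95+4) = Gamma(28.77, 7.95).
Posterior mean = α/β = 28.77/7.95 = 3.6189.

3.6189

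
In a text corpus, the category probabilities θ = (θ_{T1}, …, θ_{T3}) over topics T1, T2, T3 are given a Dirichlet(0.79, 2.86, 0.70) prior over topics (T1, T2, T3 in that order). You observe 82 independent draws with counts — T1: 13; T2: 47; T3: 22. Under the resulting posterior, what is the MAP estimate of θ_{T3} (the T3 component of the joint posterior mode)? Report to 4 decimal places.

0.2603

The Dirichlet prior is conjugate to the Multinomial likelihood: each posterior αⱼ = prior αⱼ + observed count nⱼ.
Posterior concentration: (13.79, 49.86, 22.70), total = 86.35.
Joint mode component: (α_{T3}−1)/(Σα−K) = 21.70/83.35 = 0.2603.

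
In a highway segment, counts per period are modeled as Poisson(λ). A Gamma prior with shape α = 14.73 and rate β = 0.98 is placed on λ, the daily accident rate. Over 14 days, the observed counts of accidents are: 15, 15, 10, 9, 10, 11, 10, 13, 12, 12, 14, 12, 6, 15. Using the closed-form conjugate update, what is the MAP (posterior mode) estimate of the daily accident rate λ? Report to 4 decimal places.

With a Gamma(shape α, rate β) prior, the Poisson likelihood is conjugate: the posterior is Gamma(α + ΣXᵢ, β + n).
Sum of counts S = 164 over n = 14 days.
Posterior: Gamma(α+S, β+n) = Gamma(14.73+164, 0.98+14) = Gamma(178.73, 14.98).
Mode of Gamma(α,β) for α≥1 is (α−1)/β = 177.73/14.98 = 11.8645.

11.8645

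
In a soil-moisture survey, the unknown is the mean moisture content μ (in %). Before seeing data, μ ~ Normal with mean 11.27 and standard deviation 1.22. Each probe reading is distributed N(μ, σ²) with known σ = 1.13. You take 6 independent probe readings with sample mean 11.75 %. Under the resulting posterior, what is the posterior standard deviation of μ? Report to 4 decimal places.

0.4315

For Normal data with known variance σ², a Normal(μ₀, σ₀²) prior on μ is conjugate. Posterior precision = 1/σ₀² + n/σ²; posterior mean is the precision-weighted average of μ₀ and x̄.
σ₀² = 1.22² = 1.4884, σ² = 1.13² = 1.2769; σ² + n·σ₀² = 1.2769 + 6·1.4884 = 10.2073.
Posterior precision = 1/σ₀² + n/σ² = 1/1.4884 + 6/1.2769 = (σ² + n·σ₀²)/(σ₀²σ²) = 10.2073/(1.4884·1.2769); posterior variance σₙ² = σ₀²σ²/(σ² + n·σ₀²) = 1.4884·1.2769/10.2073 = 0.186194.
Posterior SD = √σₙ² = √(1.4884·1.2769/10.2073) = 0.4315.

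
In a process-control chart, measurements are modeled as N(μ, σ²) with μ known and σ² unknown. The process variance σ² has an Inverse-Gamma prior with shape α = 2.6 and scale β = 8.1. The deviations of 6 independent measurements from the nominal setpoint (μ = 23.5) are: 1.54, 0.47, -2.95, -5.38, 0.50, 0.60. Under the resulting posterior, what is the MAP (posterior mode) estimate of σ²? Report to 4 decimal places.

With known mean μ and an Inverse-Gamma(α, β) prior on σ², the Normal likelihood is conjugate: posterior is Inv-Gamma(α + n/2, β + Σ(xᵢ−μ)²/2).
Σ(xᵢ−μ)² = (1.54)² + (0.47)² + (-2.95)² + (-5.38)² + (0.50)² + (0.60)² = 40.8494.
Posterior: Inv-Gamma(2.6 + 6/2, 8.1 + 40.8494/2) = Inv-Gamma(5.60, 28.52470).
Mode = β/(α+1) = 28.52470/6.60 = 4.3219.

4.3219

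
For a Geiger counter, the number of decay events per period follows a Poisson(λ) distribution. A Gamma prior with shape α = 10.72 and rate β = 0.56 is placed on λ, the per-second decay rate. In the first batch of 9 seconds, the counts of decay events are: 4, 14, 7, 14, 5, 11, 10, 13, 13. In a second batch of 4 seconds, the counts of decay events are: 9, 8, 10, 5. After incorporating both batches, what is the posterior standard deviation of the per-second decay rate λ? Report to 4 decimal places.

0.8528

With a Gamma(shape α, rate β) prior, the Poisson likelihood is conjugate: the posterior is Gamma(α + ΣXᵢ, β + n).
Batch 1: sum of counts S = 91 over n = 9 seconds.
After batch 1: Gamma(α+S, β+n) = Gamma(10.72+91, 0.56+9) = Gamma(101.72, 9.56).
Batch 2: sum of counts S = 32 over n = 4 seconds.
After batch 2: Gamma(α+S, β+n) = Gamma(101.72+32, 9.56+4) = Gamma(133.72, 13.56).
SD = √α/β = √133.72/13.56 = 0.8528.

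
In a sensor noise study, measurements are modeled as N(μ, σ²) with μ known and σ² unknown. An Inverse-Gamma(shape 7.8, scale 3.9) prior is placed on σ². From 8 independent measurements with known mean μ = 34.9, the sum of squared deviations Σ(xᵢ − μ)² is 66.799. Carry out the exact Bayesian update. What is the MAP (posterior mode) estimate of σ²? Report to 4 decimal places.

With known mean μ and an Inverse-Gamma(α, β) prior on σ², the Normal likelihood is conjugate: posterior is Inv-Gamma(α + n/2, β + Σ(xᵢ−μ)²/2).
Posterior: Inv-Gamma(7.8 + 8/2, 3.9 + 66.799/2) = Inv-Gamma(11.80, 37.2995).
Mode = β/(α+1) = 37.2995/12.80 = 2.9140.

2.9140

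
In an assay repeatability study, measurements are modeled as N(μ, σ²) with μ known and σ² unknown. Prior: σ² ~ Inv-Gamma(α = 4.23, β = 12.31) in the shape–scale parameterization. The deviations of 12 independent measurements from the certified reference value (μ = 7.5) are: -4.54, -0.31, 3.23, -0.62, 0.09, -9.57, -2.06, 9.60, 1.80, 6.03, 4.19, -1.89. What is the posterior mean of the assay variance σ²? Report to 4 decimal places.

16.5152

With known mean μ and an Inverse-Gamma(α, β) prior on σ², the Normal likelihood is conjugate: posterior is Inv-Gamma(α + n/2, β + Σ(xᵢ−μ)²/2).
Σ(xᵢ−μ)² = (-4.54)² + (-0.31)² + (3.23)² + (-0.62)² + (0.09)² + (-9.57)² + (-2.06)² + (9.60)² + (1.80)² + (6.03)² + (4.19)² + (-1.89)² = 280.2507.
Posterior: Inv-Gamma(4.23 + 12/2, 12.31 + 280.2507/2) = Inv-Gamma(10.23, 152.43535).
E[σ²|data] = β/(α−1) = 152.43535/9.23 = 16.5152.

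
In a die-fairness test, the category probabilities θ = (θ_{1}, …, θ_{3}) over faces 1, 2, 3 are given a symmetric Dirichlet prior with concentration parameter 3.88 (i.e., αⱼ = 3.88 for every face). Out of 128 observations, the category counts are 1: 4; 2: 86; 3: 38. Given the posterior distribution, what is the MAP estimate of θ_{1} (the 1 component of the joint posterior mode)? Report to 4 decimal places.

The Dirichlet prior is conjugate to the Multinomial likelihood: each posterior αⱼ = prior αⱼ + observed count nⱼ.
Posterior concentration: (7.88, 89.88, 41.88), total = 139.64.
Joint mode component: (α_{1}−1)/(Σα−K) = 6.88/136.64 = 0.0504.

0.0504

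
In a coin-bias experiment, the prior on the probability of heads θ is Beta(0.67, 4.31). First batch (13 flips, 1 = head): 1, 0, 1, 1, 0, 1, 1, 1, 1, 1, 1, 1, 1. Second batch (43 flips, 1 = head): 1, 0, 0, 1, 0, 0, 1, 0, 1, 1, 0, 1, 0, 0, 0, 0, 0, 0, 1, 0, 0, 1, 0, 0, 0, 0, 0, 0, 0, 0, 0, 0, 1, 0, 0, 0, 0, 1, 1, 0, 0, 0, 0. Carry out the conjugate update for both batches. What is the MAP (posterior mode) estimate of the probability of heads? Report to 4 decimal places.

The Beta prior is conjugate to a Binomial/Bernoulli likelihood; the update adds successes to α and failures to β.
After batch 1: Beta(0.67+11, 4.31+2) = Beta(11.67, 6.31).
After batch 2: Beta(11.67+11, 6.31+32) = Beta(22.67, 38.31).
Mode of Beta(a,b) for a,b>1 is (a−1)/(a+b−2) = 21.67/58.98 = 0.3674.

0.3674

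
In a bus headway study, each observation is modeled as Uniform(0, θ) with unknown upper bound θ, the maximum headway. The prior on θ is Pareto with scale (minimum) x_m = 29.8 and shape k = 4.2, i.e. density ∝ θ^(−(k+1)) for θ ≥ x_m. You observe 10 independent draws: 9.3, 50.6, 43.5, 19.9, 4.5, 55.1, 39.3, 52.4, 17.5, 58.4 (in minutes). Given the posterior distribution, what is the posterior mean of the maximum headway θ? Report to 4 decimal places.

62.8242

A Pareto(scale x_m, shape k) prior on the upper bound θ of Uniform(0, θ) is conjugate: posterior is Pareto(max(x_m, max xᵢ), k + n).
Sample maximum = 58.4; prior scale x_m = 29.8 → posterior scale = max = 58.4.
Posterior shape = 4.2 + 10 = 14.2.
E[θ|data] = k·x_m/(k−1) = 14.2·58.4/13.2 = 62.8242.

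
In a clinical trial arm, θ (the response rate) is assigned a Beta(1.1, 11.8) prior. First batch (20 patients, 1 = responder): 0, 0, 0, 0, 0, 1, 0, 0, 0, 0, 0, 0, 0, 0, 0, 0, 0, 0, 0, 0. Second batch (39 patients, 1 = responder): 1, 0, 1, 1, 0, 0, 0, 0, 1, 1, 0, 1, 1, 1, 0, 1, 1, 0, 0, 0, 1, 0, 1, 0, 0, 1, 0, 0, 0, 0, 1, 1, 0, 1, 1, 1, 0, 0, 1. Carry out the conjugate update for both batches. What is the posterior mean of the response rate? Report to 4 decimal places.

0.2935

The Beta prior is conjugate to a Binomial/Bernoulli likelihood; the update adds successes to α and failures to β.
After batch 1: Beta(1.1+1, 11.8+19) = Beta(2.1, 30.8).
After batch 2: Beta(2.1+19, 30.8+20) = Beta(21.1, 50.8).
Posterior mean = α/(α+β) = 21.1/71.9 = 0.2935.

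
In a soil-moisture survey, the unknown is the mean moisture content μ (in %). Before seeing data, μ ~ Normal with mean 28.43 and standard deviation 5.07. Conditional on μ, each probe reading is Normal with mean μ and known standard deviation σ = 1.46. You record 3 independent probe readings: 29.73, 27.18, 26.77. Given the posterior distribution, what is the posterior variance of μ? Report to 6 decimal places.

For Normal data with known variance σ², a Normal(μ₀, σ₀²) prior on μ is conjugate. Posterior precision = 1/σ₀² + n/σ²; posterior mean is the precision-weighted average of μ₀ and x̄.
σ₀² = 5.07² = 25.7049, σ² = 1.46² = 2.1316; σ² + n·σ₀² = 2.1316 + 3·25.7049 = 79.2463.
Posterior precision = 1/σ₀² + n/σ² = 1/25.7049 + 3/2.1316 = (σ² + n·σ₀²)/(σ₀²σ²) = 79.2463/(25.7049·2.1316); posterior variance σₙ² = σ₀²σ²/(σ² + n·σ₀²) = 25.7049·2.1316/79.2463 = 0.691421.

0.691421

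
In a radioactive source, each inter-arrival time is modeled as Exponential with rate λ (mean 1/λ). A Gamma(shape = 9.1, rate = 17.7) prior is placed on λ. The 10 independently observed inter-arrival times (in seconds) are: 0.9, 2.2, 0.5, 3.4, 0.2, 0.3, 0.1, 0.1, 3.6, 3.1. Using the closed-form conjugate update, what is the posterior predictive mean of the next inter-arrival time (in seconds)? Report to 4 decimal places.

1.7735

With a Gamma(shape α, rate β) prior on the exponential rate λ, the posterior after n observations with total T = Σxᵢ is Gamma(α+n, β+T).
Sum of observations T = 14.4 seconds; n = 10.
Posterior: Gamma(9.1+10, 17.7+14.4) = Gamma(19.1, 32.1).
The predictive distribution for the next observation is Lomax; its mean is β/(α−1) = 32.1/18.1 = 1.7735.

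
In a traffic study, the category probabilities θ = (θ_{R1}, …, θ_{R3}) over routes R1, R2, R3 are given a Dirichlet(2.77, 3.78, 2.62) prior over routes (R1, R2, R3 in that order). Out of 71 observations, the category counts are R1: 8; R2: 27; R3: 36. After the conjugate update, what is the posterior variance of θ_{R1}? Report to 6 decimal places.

The Dirichlet prior is conjugate to the Multinomial likelihood: each posterior αⱼ = prior αⱼ + observed count nⱼ.
Posterior concentration: (10.77, 30.78, 38.62), total = 80.17.
Var[θ_j] = α_j(Σα−α_j)/((Σα)²(Σα+1)) = 10.77·69.40/(80.17²·81.17) = 0.001433.

0.001433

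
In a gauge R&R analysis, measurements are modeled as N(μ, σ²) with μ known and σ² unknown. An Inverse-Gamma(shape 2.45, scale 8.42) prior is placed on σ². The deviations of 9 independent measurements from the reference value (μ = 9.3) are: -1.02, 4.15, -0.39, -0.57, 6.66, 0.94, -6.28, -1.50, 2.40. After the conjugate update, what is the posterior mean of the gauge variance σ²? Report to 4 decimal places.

With known mean μ and an Inverse-Gamma(α, β) prior on σ², the Normal likelihood is conjugate: posterior is Inv-Gamma(α + n/2, β + Σ(xᵢ−μ)²/2).
Σ(xᵢ−μ)² = (-1.02)² + (4.15)² + (-0.39)² + (-0.57)² + (6.66)² + (0.94)² + (-6.28)² + (-1.50)² + (2.40)² = 111.4275.
Posterior: Inv-Gamma(2.45 + 9/2, 8.42 + 111.4275/2) = Inv-Gamma(6.95, 64.13375).
E[σ²|data] = β/(α−1) = 64.13375/5.95 = 10.7788.

10.7788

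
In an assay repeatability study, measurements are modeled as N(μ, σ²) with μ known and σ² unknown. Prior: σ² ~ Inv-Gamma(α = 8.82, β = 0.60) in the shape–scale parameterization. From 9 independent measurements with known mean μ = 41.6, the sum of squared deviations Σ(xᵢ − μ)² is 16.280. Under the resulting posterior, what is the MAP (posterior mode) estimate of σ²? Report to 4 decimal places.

With known mean μ and an Inverse-Gamma(α, β) prior on σ², the Normal likelihood is conjugate: posterior is Inv-Gamma(α + n/2, β + Σ(xᵢ−μ)²/2).
Posterior: Inv-Gamma(8.82 + 9/2, 0.60 + 16.280/2) = Inv-Gamma(13.32, 8.7400).
Mode = β/(α+1) = 8.7400/14.32 = 0.6103.

0.6103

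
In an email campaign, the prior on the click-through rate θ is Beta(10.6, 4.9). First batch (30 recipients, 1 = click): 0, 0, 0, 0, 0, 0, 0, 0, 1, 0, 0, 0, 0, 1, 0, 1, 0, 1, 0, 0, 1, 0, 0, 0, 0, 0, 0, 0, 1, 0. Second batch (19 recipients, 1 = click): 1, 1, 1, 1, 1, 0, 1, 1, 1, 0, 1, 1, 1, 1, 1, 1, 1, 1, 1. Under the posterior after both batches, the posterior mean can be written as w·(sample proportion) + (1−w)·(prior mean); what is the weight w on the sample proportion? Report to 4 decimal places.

The Beta prior is conjugate to a Binomial/Bernoulli likelihood; the update adds successes to α and failures to β.
Total number of recipients: n = 30 + 19 = 49.
Posterior mean = (α₀+k)/(α₀+β₀+n) = [n/(α₀+β₀+n)]·(k/n) + [(α₀+β₀)/(α₀+β₀+n)]·α₀/(α₀+β₀), so only n and the prior enter the weight.
The weight on the data is w = n/(α₀+β₀+n) = 49/(10.6+4.9+49) = 49/64.5 = 0.7597.

0.7597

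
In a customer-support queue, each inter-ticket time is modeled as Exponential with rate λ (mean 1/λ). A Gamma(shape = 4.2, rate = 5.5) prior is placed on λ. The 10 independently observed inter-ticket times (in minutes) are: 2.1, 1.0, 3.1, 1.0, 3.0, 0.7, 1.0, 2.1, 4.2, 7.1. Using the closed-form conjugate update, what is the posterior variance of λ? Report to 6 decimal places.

0.014969

With a Gamma(shape α, rate β) prior on the exponential rate λ, the posterior after n observations with total T = Σxᵢ is Gamma(α+n, β+T).
Sum of observations T = 25.3 minutes; n = 10.
Posterior: Gamma(4.2+10, 5.5+25.3) = Gamma(14.2, 30.8).
Var = α/β² = 0.014969.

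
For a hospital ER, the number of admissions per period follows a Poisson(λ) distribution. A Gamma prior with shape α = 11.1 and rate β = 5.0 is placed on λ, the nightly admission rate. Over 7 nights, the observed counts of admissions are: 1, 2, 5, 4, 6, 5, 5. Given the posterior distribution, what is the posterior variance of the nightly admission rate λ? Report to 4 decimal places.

0.2715

With a Gamma(shape α, rate β) prior, the Poisson likelihood is conjugate: the posterior is Gamma(α + ΣXᵢ, β + n).
Sum of counts S = 28 over n = 7 nights.
Posterior: Gamma(α+S, β+n) = Gamma(11.1+28, 5.0+7) = Gamma(39.1, 12.0).
Var = α/β² = 39.1/12.0² = 0.2715.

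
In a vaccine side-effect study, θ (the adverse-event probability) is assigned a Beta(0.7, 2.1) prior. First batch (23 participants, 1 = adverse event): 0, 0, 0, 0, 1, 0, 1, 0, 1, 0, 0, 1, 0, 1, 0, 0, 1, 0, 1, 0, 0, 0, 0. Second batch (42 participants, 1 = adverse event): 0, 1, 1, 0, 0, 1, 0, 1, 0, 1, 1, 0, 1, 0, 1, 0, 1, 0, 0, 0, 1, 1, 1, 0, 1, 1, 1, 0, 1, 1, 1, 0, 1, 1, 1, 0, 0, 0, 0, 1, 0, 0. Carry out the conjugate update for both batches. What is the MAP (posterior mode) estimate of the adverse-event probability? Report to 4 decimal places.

The Beta prior is conjugate to a Binomial/Bernoulli likelihood; the update adds successes to α and failures to β.
After batch 1: Beta(0.7+7, 2.1+16) = Beta(7.7, 18.1).
After batch 2: Beta(7.7+22, 18.1+20) = Beta(29.7, 38.1).
Mode of Beta(a,b) for a,b>1 is (a−1)/(a+b−2) = 28.7/65.8 = 0.4362.

0.4362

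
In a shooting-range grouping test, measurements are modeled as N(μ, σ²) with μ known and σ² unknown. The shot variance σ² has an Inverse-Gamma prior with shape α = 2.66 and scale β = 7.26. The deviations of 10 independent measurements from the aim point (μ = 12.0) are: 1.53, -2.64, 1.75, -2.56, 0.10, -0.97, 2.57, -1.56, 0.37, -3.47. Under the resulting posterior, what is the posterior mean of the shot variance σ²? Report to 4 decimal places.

4.1752

With known mean μ and an Inverse-Gamma(α, β) prior on σ², the Normal likelihood is conjugate: posterior is Inv-Gamma(α + n/2, β + Σ(xᵢ−μ)²/2).
Σ(xᵢ−μ)² = (1.53)² + (-2.64)² + (1.75)² + (-2.56)² + (0.10)² + (-0.97)² + (2.57)² + (-1.56)² + (0.37)² + (-3.47)² = 41.0938.
Posterior: Inv-Gamma(2.66 + 10/2, 7.26 + 41.0938/2) = Inv-Gamma(7.66, 27.80690).
E[σ²|data] = β/(α−1) = 27.80690/6.66 = 4.1752.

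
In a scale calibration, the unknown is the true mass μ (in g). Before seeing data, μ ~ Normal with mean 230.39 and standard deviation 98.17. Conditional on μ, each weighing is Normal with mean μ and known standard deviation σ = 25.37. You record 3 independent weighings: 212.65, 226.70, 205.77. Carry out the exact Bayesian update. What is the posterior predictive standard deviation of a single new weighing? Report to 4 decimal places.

29.2149

For Normal data with known variance σ², a Normal(μ₀, σ₀²) prior on μ is conjugate. Posterior precision = 1/σ₀² + n/σ²; posterior mean is the precision-weighted average of μ₀ and x̄.
σ₀² = 98.17² = 9637.3489, σ² = 25.37² = 643.6369; σ² + n·σ₀² = 643.6369 + 3·9637.3489 = 29555.6836.
Posterior precision = 1/σ₀² + n/σ² = 1/9637.3489 + 3/643.6369 = (σ² + n·σ₀²)/(σ₀²σ²) = 29555.6836/(9637.3489·643.6369); posterior variance σₙ² = σ₀²σ²/(σ² + n·σ₀²) = 9637.3489·643.6369/29555.6836 = 209.873453.
Predictive variance for one new observation = σₙ² + σ² = 9637.3489·643.6369/29555.6836 + 643.6369 = σ²·(σ₀² + 29555.6836)/29555.6836 = 643.6369·39193.0325/29555.6836 = 853.510353; SD = √(643.6369·39193.0325/29555.6836) = 29.2149.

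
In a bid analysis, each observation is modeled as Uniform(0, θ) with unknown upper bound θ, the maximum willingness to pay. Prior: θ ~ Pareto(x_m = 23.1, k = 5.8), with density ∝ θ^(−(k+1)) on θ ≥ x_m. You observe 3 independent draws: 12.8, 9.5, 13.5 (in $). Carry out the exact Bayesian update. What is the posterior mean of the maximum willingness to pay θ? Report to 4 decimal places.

26.0615

A Pareto(scale x_m, shape k) prior on the upper bound θ of Uniform(0, θ) is conjugate: posterior is Pareto(max(x_m, max xᵢ), k + n).
Sample maximum = 13.5; prior scale x_m = 23.1 → posterior scale = max = 23.1.
Posterior shape = 5.8 + 3 = 8.8.
E[θ|data] = k·x_m/(k−1) = 8.8·23.1/7.8 = 26.0615.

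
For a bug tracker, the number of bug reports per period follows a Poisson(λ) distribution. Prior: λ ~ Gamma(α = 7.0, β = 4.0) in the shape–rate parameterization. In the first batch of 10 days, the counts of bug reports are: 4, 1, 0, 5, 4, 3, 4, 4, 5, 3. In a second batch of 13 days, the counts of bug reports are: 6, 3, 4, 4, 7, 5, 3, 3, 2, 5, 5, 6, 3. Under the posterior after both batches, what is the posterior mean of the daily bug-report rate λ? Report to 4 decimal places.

With a Gamma(shape α, rate β) prior, the Poisson likelihood is conjugate: the posterior is Gamma(α + ΣXᵢ, β + n).
Batch 1: sum of counts S = 33 over n = 10 days.
After batch 1: Gamma(α+S, β+n) = Gamma(7.0+33, 4.0+10) = Gamma(40.0, 14.0).
Batch 2: sum of counts S = 56 over n = 13 days.
After batch 2: Gamma(α+S, β+n) = Gamma(40.0+56, 14.0+13) = Gamma(96.0, 27.0).
Posterior mean = α/β = 96.0/27.0 = 3.5556.

3.5556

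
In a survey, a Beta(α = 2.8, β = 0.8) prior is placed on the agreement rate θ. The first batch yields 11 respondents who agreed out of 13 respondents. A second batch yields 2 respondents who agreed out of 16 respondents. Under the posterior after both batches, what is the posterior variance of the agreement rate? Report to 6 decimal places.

0.007433

The Beta prior is conjugate to a Binomial/Bernoulli likelihood; the update adds successes to α and failures to β.
After batch 1: Beta(2.8+11, 0.8+2) = Beta(13.8, 2.8).
After batch 2: Beta(13.8+2, 2.8+14) = Beta(15.8, 16.8).
Var = αβ/((α+β)²(α+β+1)) = 15.8·16.8/(32.6²·33.6) = 0.007433.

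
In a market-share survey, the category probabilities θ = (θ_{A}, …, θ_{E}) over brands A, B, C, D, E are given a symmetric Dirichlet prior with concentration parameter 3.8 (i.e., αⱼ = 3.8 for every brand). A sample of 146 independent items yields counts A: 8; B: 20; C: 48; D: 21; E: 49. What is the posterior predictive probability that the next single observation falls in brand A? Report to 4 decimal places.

The Dirichlet prior is conjugate to the Multinomial likelihood: each posterior αⱼ = prior αⱼ + observed count nⱼ.
Posterior concentration: (11.8, 23.8, 51.8, 24.8, 52.8), total = 165.0.
P(next = A | data) = α_{A}/Σα = 0.0715.

0.0715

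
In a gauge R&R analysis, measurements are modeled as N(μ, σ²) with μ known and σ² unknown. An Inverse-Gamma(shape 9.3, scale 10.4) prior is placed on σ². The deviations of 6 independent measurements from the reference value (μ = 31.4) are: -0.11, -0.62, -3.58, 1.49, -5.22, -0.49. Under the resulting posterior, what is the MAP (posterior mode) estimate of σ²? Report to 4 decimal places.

With known mean μ and an Inverse-Gamma(α, β) prior on σ², the Normal likelihood is conjugate: posterior is Inv-Gamma(α + n/2, β + Σ(xᵢ−μ)²/2).
Σ(xᵢ−μ)² = (-0.11)² + (-0.62)² + (-3.58)² + (1.49)² + (-5.22)² + (-0.49)² = 42.9215.
Posterior: Inv-Gamma(9.3 + 6/2, 10.4 + 42.9215/2) = Inv-Gamma(12.30, 31.86075).
Mode = β/(α+1) = 31.86075/13.30 = 2.3955.

2.3955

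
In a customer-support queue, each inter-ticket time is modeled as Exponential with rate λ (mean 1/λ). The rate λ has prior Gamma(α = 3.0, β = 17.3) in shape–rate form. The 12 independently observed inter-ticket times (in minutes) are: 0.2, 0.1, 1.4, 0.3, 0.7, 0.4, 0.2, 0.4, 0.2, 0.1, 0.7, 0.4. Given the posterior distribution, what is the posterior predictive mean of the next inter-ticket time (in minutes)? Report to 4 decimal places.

With a Gamma(shape α, rate β) prior on the exponential rate λ, the posterior after n observations with total T = Σxᵢ is Gamma(α+n, β+T).
Sum of observations T = 5.1 minutes; n = 12.
Posterior: Gamma(3.0+12, 17.3+5.1) = Gamma(15.0, 22.4).
The predictive distribution for the next observation is Lomax; its mean is β/(α−1) = 22.4/14.0 = 1.6000.

1.6000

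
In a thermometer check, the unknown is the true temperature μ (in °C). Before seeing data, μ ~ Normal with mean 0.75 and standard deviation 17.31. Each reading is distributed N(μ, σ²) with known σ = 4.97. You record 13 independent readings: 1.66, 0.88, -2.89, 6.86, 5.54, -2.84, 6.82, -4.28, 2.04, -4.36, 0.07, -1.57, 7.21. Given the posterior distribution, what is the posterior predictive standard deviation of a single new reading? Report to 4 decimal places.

For Normal data with known variance σ², a Normal(μ₀, σ₀²) prior on μ is conjugate. Posterior precision = 1/σ₀² + n/σ²; posterior mean is the precision-weighted average of μ₀ and x̄.
σ₀² = 17.31² = 299.6361, σ² = 4.97² = 24.7009; σ² + n·σ₀² = 24.7009 + 13·299.6361 = 3919.9702.
Posterior precision = 1/σ₀² + n/σ² = 1/299.6361 + 13/24.7009 = (σ² + n·σ₀²)/(σ₀²σ²) = 3919.9702/(299.6361·24.7009); posterior variance σₙ² = σ₀²σ²/(σ² + n·σ₀²) = 299.6361·24.7009/3919.9702 = 1.888096.
Predictive variance for one new observation = σₙ² + σ² = 299.6361·24.7009/3919.9702 + 24.7009 = σ²·(σ₀² + 3919.9702)/3919.9702 = 24.7009·4219.6063/3919.9702 = 26.588996; SD = √(24.7009·4219.6063/3919.9702) = 5.1565.

5.1565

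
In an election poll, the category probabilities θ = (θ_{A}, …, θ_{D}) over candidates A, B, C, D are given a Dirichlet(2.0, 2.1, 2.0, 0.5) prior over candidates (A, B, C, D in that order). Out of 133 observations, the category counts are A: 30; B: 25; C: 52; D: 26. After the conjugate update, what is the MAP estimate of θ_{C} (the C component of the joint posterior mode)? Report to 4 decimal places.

0.3909

The Dirichlet prior is conjugate to the Multinomial likelihood: each posterior αⱼ = prior αⱼ + observed count nⱼ.
Posterior concentration: (32.0, 27.1, 54.0, 26.5), total = 139.6.
Joint mode component: (α_{C}−1)/(Σα−K) = 53.0/135.6 = 0.3909.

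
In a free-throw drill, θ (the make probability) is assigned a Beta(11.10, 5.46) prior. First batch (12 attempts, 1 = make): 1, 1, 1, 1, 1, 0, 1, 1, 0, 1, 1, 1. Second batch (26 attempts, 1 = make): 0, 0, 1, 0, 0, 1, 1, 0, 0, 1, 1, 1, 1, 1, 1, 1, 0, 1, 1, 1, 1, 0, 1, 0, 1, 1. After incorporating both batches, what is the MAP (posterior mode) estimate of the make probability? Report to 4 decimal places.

0.7059

The Beta prior is conjugate to a Binomial/Bernoulli likelihood; the update adds successes to α and failures to β.
After batch 1: Beta(11.10+10, 5.46+2) = Beta(21.10, 7.46).
After batch 2: Beta(21.10+17, 7.46+9) = Beta(38.10, 16.46).
Mode of Beta(a,b) for a,b>1 is (a−1)/(a+b−2) = 37.10/52.56 = 0.7059.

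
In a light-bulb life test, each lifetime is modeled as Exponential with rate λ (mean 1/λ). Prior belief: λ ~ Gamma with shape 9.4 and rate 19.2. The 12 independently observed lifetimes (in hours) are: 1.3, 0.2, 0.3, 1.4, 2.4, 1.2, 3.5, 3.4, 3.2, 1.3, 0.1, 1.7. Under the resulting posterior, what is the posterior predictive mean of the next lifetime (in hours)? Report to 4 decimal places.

With a Gamma(shape α, rate β) prior on the exponential rate λ, the posterior after n observations with total T = Σxᵢ is Gamma(α+n, β+T).
Sum of observations T = 20.0 hours; n = 12.
Posterior: Gamma(9.4+12, 19.2+20.0) = Gamma(21.4, 39.2).
The predictive distribution for the next observation is Lomax; its mean is β/(α−1) = 39.2/20.4 = 1.9216.

1.9216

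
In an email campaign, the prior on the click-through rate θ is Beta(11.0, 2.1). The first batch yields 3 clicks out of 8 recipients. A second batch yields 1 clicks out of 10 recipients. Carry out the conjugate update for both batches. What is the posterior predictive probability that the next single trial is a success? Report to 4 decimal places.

The Beta prior is conjugate to a Binomial/Bernoulli likelihood; the update adds successes to α and failures to β.
After batch 1: Beta(11.0+3, 2.1+5) = Beta(14.0, 7.1).
After batch 2: Beta(14.0+1, 7.1+9) = Beta(15.0, 16.1).
For a single future Bernoulli trial, P(success | data) = α/(α+β) = 0.4823.

0.4823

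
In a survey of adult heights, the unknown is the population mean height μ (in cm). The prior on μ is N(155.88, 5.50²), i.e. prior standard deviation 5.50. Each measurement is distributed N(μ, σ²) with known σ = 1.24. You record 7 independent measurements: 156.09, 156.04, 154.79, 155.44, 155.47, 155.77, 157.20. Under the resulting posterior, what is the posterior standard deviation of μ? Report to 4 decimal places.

For Normal data with known variance σ², a Normal(μ₀, σ₀²) prior on μ is conjugate. Posterior precision = 1/σ₀² + n/σ²; posterior mean is the precision-weighted average of μ₀ and x̄.
σ₀² = 5.50² = 30.25, σ² = 1.24² = 1.5376; σ² + n·σ₀² = 1.5376 + 7·30.25 = 213.2876.
Posterior precision = 1/σ₀² + n/σ² = 1/30.25 + 7/1.5376 = (σ² + n·σ₀²)/(σ₀²σ²) = 213.2876/(30.25·1.5376); posterior variance σₙ² = σ₀²σ²/(σ² + n·σ₀²) = 30.25·1.5376/213.2876 = 0.218074.
Posterior SD = √σₙ² = √(30.25·1.5376/213.2876) = 0.4670.

0.4670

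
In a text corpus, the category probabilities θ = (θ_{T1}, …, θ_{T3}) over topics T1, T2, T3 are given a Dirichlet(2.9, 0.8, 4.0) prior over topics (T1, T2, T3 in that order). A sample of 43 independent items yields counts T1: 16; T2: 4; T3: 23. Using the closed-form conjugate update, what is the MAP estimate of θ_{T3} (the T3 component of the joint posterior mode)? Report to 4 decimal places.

0.5451

The Dirichlet prior is conjugate to the Multinomial likelihood: each posterior αⱼ = prior αⱼ + observed count nⱼ.
Posterior concentration: (18.9, 4.8, 27.0), total = 50.7.
Joint mode component: (α_{T3}−1)/(Σα−K) = 26.0/47.7 = 0.5451.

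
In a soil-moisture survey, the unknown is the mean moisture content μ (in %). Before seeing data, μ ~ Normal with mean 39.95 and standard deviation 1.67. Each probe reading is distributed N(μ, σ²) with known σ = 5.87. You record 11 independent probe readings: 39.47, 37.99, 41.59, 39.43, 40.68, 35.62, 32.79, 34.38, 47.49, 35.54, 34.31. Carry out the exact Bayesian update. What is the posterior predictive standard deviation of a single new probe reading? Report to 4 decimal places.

For Normal data with known variance σ², a Normal(μ₀, σ₀²) prior on μ is conjugate. Posterior precision = 1/σ₀² + n/σ²; posterior mean is the precision-weighted average of μ₀ and x̄.
σ₀² = 1.67² = 2.7889, σ² = 5.87² = 34.4569; σ² + n·σ₀² = 34.4569 + 11·2.7889 = 65.1348.
Posterior precision = 1/σ₀² + n/σ² = 1/2.7889 + 11/34.4569 = (σ² + n·σ₀²)/(σ₀²σ²) = 65.1348/(2.7889·34.4569); posterior variance σₙ² = σ₀²σ²/(σ² + n·σ₀²) = 2.7889·34.4569/65.1348 = 1.475353.
Predictive variance for one new observation = σₙ² + σ² = 2.7889·34.4569/65.1348 + 34.4569 = σ²·(σ₀² + 65.1348)/65.1348 = 34.4569·67.9237/65.1348 = 35.932253; SD = √(34.4569·67.9237/65.1348) = 5.9944.

5.9944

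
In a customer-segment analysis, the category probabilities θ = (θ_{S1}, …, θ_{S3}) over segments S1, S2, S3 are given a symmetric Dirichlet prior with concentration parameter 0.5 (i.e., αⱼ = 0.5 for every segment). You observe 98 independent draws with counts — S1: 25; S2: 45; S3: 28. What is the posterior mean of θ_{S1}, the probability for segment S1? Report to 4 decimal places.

0.2563

The Dirichlet prior is conjugate to the Multinomial likelihood: each posterior αⱼ = prior αⱼ + observed count nⱼ.
Posterior concentration: (25.5, 45.5, 28.5), total = 99.5.
E[θ_{S1}|data] = α_{S1}/Σα = 25.5/99.5 = 0.2563.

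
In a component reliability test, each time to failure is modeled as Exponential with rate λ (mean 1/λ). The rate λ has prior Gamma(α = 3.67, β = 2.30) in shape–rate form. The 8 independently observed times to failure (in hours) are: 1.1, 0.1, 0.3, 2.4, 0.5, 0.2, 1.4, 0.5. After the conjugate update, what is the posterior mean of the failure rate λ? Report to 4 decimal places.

With a Gamma(shape α, rate β) prior on the exponential rate λ, the posterior after n observations with total T = Σxᵢ is Gamma(α+n, β+T).
Sum of observations T = 6.5 hours; n = 8.
Posterior: Gamma(3.67+8, 2.30+6.5) = Gamma(11.67, 8.80).
Posterior mean of λ = α/β = 11.67/8.80 = 1.3261.

1.3261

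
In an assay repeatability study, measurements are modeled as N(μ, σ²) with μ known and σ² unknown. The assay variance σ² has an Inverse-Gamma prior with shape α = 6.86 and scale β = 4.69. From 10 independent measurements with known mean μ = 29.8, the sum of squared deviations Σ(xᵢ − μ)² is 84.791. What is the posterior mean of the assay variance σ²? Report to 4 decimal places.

With known mean μ and an Inverse-Gamma(α, β) prior on σ², the Normal likelihood is conjugate: posterior is Inv-Gamma(α + n/2, β + Σ(xᵢ−μ)²/2).
Posterior: Inv-Gamma(6.86 + 10/2, 4.69 + 84.791/2) = Inv-Gamma(11.86, 47.0855).
E[σ²|data] = β/(α−1) = 47.0855/10.86 = 4.3357.

4.3357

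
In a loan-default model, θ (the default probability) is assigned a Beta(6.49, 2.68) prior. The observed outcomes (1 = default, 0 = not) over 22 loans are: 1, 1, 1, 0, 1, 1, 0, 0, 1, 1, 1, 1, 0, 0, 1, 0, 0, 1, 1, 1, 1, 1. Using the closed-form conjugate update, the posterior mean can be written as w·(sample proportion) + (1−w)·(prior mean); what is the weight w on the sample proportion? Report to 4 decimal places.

The Beta prior is conjugate to a Binomial/Bernoulli likelihood; the update adds successes to α and failures to β.
Posterior mean = (α₀+k)/(α₀+β₀+n) = [n/(α₀+β₀+n)]·(k/n) + [(α₀+β₀)/(α₀+β₀+n)]·α₀/(α₀+β₀), so only n and the prior enter the weight.
The weight on the data is w = n/(α₀+β₀+n) = 22/(6.49+2.68+22) = 22/31.17 = 0.7058.

0.7058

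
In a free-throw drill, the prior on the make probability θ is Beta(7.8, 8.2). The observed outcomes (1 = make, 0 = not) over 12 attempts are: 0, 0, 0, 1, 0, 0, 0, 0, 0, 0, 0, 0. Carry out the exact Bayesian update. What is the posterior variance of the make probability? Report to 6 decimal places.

0.007431

The Beta prior is conjugate to a Binomial/Bernoulli likelihood; the update adds successes to α and failures to β.
Posterior: Beta(α+k, β+n−k) = Beta(7.8+1, 8.2+11) = Beta(8.8, 19.2).
Var = αβ/((α+β)²(α+β+1)) = 8.8·19.2/(28.0²·29.0) = 0.007431.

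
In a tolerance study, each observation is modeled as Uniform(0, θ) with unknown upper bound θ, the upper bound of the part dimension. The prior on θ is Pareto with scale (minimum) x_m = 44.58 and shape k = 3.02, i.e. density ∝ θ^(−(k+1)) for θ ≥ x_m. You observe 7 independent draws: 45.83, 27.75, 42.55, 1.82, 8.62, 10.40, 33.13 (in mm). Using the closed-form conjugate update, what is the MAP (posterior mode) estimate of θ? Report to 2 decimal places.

45.83

A Pareto(scale x_m, shape k) prior on the upper bound θ of Uniform(0, θ) is conjugate: posterior is Pareto(max(x_m, max xᵢ), k + n).
Sample maximum = 45.83; prior scale x_m = 44.58 → posterior scale = max = 45.83.
Posterior shape = 3.02 + 7 = 10.02.
The Pareto density is decreasing on [x_m, ∞), so the mode is x_m = 45.83.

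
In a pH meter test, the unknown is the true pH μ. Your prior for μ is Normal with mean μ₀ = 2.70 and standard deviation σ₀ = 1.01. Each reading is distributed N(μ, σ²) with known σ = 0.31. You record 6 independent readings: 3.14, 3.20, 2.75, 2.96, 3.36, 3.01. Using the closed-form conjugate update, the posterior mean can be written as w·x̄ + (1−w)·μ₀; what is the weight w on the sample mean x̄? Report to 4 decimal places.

0.9845

For Normal data with known variance σ², a Normal(μ₀, σ₀²) prior on μ is conjugate. Posterior precision = 1/σ₀² + n/σ²; posterior mean is the precision-weighted average of μ₀ and x̄.
σ₀² = 1.01² = 1.0201, σ² = 0.31² = 0.0961. Prior precision 1/σ₀² = 1/1.0201; data precision n/σ² = 6/0.0961.
w = (n/σ²)/(1/σ₀² + n/σ²) = n·σ₀²/(σ² + n·σ₀²) = 6·1.0201/(0.0961 + 6·1.0201) = 6.1206/6.2167 = 0.9845.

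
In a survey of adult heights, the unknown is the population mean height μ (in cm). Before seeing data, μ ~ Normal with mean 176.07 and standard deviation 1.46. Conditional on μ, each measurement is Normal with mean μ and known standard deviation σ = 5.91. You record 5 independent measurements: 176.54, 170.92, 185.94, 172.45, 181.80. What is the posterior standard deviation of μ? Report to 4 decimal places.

1.2780

For Normal data with known variance σ², a Normal(μ₀, σ₀²) prior on μ is conjugate. Posterior precision = 1/σ₀² + n/σ²; posterior mean is the precision-weighted average of μ₀ and x̄.
σ₀² = 1.46² = 2.1316, σ² = 5.91² = 34.9281; σ² + n·σ₀² = 34.9281 + 5·2.1316 = 45.5861.
Posterior precision = 1/σ₀² + n/σ² = 1/2.1316 + 5/34.9281 = (σ² + n·σ₀²)/(σ₀²σ²) = 45.5861/(2.1316·34.9281); posterior variance σₙ² = σ₀²σ²/(σ² + n·σ₀²) = 2.1316·34.9281/45.5861 = 1.633233.
Posterior SD = √σₙ² = √(2.1316·34.9281/45.5861) = 1.2780.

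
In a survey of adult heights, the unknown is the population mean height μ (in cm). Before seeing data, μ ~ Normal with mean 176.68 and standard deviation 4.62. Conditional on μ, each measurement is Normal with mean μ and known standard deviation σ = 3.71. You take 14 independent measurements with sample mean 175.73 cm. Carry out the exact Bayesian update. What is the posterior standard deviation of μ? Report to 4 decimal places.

0.9695

For Normal data with known variance σ², a Normal(μ₀, σ₀²) prior on μ is conjugate. Posterior precision = 1/σ₀² + n/σ²; posterior mean is the precision-weighted average of μ₀ and x̄.
σ₀² = 4.62² = 21.3444, σ² = 3.71² = 13.7641; σ² + n·σ₀² = 13.7641 + 14·21.3444 = 312.5857.
Posterior precision = 1/σ₀² + n/σ² = 1/21.3444 + 14/13.7641 = (σ² + n·σ₀²)/(σ₀²σ²) = 312.5857/(21.3444·13.7641); posterior variance σₙ² = σ₀²σ²/(σ² + n·σ₀²) = 21.3444·13.7641/312.5857 = 0.939859.
Posterior SD = √σₙ² = √(21.3444·13.7641/312.5857) = 0.9695.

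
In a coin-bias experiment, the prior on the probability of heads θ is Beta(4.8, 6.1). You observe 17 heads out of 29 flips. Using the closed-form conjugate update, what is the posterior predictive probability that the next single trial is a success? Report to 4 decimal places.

0.5464

The Beta prior is conjugate to a Binomial/Bernoulli likelihood; the update adds successes to α and failures to β.
Posterior: Beta(α+k, β+n−k) = Beta(4.8+17, 6.1+12) = Beta(21.8, 18.1).
For a single future Bernoulli trial, P(success | data) = α/(α+β) = 0.5464.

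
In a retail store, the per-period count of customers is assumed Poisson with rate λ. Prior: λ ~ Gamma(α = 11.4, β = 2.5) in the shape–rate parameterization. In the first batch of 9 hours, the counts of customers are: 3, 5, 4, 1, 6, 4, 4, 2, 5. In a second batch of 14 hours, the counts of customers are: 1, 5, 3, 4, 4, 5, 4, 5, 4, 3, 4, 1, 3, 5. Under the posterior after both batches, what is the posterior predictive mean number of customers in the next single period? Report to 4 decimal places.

3.7804

With a Gamma(shape α, rate β) prior, the Poisson likelihood is conjugate: the posterior is Gamma(α + ΣXᵢ, β + n).
Batch 1: sum of counts S = 34 over n = 9 hours.
After batch 1: Gamma(α+S, β+n) = Gamma(11.4+34, 2.5+9) = Gamma(45.4, 11.5).
Batch 2: sum of counts S = 51 over n = 14 hours.
After batch 2: Gamma(α+S, β+n) = Gamma(45.4+51, 11.5+14) = Gamma(96.4, 25.5).
The predictive distribution for one future period is NegBinom with mean α/β = 3.7804.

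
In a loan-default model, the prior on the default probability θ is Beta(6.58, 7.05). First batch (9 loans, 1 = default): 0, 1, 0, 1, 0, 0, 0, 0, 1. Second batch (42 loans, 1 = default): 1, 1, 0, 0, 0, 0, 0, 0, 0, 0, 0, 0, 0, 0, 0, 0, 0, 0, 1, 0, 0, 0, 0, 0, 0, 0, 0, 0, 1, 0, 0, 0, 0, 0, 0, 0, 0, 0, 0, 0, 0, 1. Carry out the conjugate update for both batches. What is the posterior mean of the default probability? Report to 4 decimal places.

0.2256

The Beta prior is conjugate to a Binomial/Bernoulli likelihood; the update adds successes to α and failures to β.
After batch 1: Beta(6.58+3, 7.05+6) = Beta(9.58, 13.05).
After batch 2: Beta(9.58+5, 13.05+37) = Beta(14.58, 50.05).
Posterior mean = α/(α+β) = 14.58/64.63 = 0.2256.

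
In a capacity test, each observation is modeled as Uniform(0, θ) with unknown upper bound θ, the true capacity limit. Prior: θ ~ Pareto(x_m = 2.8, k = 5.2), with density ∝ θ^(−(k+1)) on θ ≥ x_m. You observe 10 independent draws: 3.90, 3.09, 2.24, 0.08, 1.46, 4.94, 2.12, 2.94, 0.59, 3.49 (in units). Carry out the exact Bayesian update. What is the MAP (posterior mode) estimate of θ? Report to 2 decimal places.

4.94

A Pareto(scale x_m, shape k) prior on the upper bound θ of Uniform(0, θ) is conjugate: posterior is Pareto(max(x_m, max xᵢ), k + n).
Sample maximum = 4.94; prior scale x_m = 2.8 → posterior scale = max = 4.94.
Posterior shape = 5.2 + 10 = 15.2.
The Pareto density is decreasing on [x_m, ∞), so the mode is x_m = 4.94.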